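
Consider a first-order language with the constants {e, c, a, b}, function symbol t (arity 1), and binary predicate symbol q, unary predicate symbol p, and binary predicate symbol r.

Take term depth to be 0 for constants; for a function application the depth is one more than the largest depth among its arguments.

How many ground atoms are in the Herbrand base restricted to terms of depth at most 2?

300

First count ground terms of depth ≤ 2.
Let N_k count ground terms of depth at most k. Each non-constant term of depth ≤ k is some function symbol applied to depth-≤(k−1) arguments, giving N_k = 4 + N_{k-1}.
N_0 = 4
N_1 = 4 + 4 = 8
N_2 = 4 + 8 = 12
Explicitly: e, c, a, b, t(e), t(c), t(a), t(b), t(t(e)), t(t(c)), t(t(a)), t(t(b)).
So |H| = 12.
For each predicate symbol, the number of ground atoms is |H| raised to its arity; summing:
  q: 12^2 = 144;  p: 12;  r: 12^2 = 144
Total ground atoms: 144 + 12 + 144 = 300.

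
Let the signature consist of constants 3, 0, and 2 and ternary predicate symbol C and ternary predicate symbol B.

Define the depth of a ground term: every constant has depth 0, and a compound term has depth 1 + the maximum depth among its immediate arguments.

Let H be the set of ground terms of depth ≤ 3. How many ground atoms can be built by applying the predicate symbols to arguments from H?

54

First count ground terms of depth ≤ 3.
With no function symbols every ground term is a constant, so there are exactly 3 ground terms at every depth bound.
N_0 = 3
N_1 = 3
N_2 = 3
N_3 = 3
So |H| = 3.
For each predicate symbol, the number of ground atoms is |H| raised to its arity; summing:
  C: 3^3 = 27;  B: 3^3 = 27
Total ground atoms: 27 + 27 = 54.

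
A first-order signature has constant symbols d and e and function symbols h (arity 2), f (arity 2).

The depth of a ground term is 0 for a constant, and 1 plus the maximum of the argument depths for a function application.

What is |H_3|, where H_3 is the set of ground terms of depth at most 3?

81610

If N_k denotes the number of depth-≤k ground terms, the 2 constants give N_0 = 2, and each function symbol of arity r contributes N_{k-1}^r new terms at level k: N_k = 2 + N_{k-1}^2 + N_{k-1}^2.
N_0 = 2
N_1 = 2 + 2^2 + 2^2 = 10
N_2 = 2 + 10^2 + 10^2 = 202
N_3 = 2 + 202^2 + 202^2 = 81610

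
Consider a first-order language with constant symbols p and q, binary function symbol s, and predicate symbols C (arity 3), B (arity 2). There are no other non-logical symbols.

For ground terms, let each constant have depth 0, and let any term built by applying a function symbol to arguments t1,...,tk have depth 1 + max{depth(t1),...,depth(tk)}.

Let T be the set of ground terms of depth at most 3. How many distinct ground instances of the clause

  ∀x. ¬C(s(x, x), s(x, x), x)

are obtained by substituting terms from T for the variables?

Ground terms of depth ≤ 3:
  Let N_k count ground terms of depth at most k. Each non-constant term of depth ≤ k is some function symbol applied to depth-≤(k−1) arguments, giving N_k = 2 + N_{k-1}^2.
  N_0 = 2
  N_1 = 2 + 2^2 = 6
  N_2 = 2 + 6^2 = 38
  N_3 = 2 + 38^2 = 1446
So there are 1446 ground terms available for substitution.
The body mentions the single quantified variable x; since ground terms form a free algebra, no two substitutions collapse to the same formula.
Number of ground instances = 1446.

1446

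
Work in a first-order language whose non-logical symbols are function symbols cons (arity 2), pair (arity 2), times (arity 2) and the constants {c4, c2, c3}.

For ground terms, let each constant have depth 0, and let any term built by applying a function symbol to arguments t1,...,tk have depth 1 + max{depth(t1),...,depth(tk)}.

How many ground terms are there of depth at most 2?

Let N_k = |{terms of depth ≤ k}|. Then N_0 = 3 and N_k = 3 + N_{k-1}^2 + N_{k-1}^2 + N_{k-1}^2 for k ≥ 1 (one summand per function symbol, arity giving the exponent).
N_0 = 3
N_1 = 3 + 3^2 + 3^2 + 3^2 = 30
N_2 = 3 + 30^2 + 30^2 + 30^2 = 2703

2703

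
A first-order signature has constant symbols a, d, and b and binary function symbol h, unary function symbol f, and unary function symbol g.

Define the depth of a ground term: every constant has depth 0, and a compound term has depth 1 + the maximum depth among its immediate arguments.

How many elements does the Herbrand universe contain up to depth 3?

132498

Let N_k = |{terms of depth ≤ k}|. Then N_0 = 3 and N_k = 3 + N_{k-1}^2 + N_{k-1} + N_{k-1} for k ≥ 1 (one summand per function symbol, arity giving the exponent).
N_0 = 3
N_1 = 3 + 3^2 + 3 + 3 = 18
N_2 = 3 + 18^2 + 18 + 18 = 363
N_3 = 3 + 363^2 + 363 + 363 = 132498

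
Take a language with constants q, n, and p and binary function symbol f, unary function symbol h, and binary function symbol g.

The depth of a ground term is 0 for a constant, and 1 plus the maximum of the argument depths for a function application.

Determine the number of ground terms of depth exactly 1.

Let N_k = |{terms of depth ≤ k}|. Then N_0 = 3 and N_k = 3 + N_{k-1}^2 + N_{k-1} + N_{k-1}^2 for k ≥ 1 (one summand per function symbol, arity giving the exponent).
N_0 = 3
N_1 = 3 + 3^2 + 3 + 3^2 = 24
Terms of depth exactly 1: N_1 − N_0 = 24 − 3 = 21.

21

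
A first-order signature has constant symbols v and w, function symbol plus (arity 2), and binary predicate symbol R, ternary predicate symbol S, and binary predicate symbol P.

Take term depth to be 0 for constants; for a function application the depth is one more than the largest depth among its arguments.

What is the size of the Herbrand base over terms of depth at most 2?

First count ground terms of depth ≤ 2.
Write N_k for the number of ground terms of depth ≤ k. A term of depth ≤ k is either a constant or a function symbol applied to arguments of depth ≤ k−1, so N_k = 2 + N_{k-1}^2.
N_0 = 2
N_1 = 2 + 2^2 = 6
N_2 = 2 + 6^2 = 38
So |H| = 38.
For each predicate symbol, the number of ground atoms is |H| raised to its arity; summing:
  R: 38^2 = 1444;  S: 38^3 = 54872;  P: 38^2 = 1444
Total ground atoms: 1444 + 54872 + 1444 = 57760.

57760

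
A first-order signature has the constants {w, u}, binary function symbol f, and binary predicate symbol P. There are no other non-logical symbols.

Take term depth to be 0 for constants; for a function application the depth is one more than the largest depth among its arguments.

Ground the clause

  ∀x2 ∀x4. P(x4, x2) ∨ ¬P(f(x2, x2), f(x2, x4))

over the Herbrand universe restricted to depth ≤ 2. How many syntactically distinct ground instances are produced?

Ground terms of depth ≤ 2:
  If N_k denotes the number of depth-≤k ground terms, the 2 constants give N_0 = 2, and each function symbol of arity r contributes N_{k-1}^r new terms at level k: N_k = 2 + N_{k-1}^2.
  N_0 = 2
  N_1 = 2 + 2^2 = 6
  N_2 = 2 + 6^2 = 38
So there are 38 ground terms available for substitution.
The body mentions every one of the 2 quantified variables; since ground terms form a free algebra, no two substitutions collapse to the same formula.
Number of ground instances = 38^2 = 1444.

1444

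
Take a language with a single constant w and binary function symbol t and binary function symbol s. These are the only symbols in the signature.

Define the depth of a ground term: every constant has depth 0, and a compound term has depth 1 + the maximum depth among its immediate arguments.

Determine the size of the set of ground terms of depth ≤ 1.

3

Write N_k for the number of ground terms of depth ≤ k. A term of depth ≤ k is either a constant or a function symbol applied to arguments of depth ≤ k−1, so N_k = 1 + N_{k-1}^2 + N_{k-1}^2.
N_0 = 1
N_1 = 1 + 1^2 + 1^2 = 3
Explicitly: w, t(w, w), s(w, w).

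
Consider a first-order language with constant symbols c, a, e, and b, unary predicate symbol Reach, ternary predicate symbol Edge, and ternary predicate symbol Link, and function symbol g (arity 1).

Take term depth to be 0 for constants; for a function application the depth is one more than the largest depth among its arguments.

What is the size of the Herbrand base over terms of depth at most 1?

First count ground terms of depth ≤ 1.
Count level by level. With function symbols g/1, the terms of depth ≤ k are the 4 constants together with each function applied to depth-≤(k−1) tuples, so N_k = 4 + N_{k-1}.
N_0 = 4
N_1 = 4 + 4 = 8
Explicitly: c, a, e, b, g(c), g(a), g(e), g(b).
So |H| = 8.
For each predicate symbol, the number of ground atoms is |H| raised to its arity; summing:
  Reach: 8;  Edge: 8^3 = 512;  Link: 8^3 = 512
Total ground atoms: 8 + 512 + 512 = 1032.

1032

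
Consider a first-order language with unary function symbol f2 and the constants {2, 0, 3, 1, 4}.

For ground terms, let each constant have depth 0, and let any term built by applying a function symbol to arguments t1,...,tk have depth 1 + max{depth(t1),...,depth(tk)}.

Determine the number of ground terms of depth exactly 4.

5

Write N_k for the number of ground terms of depth ≤ k. A term of depth ≤ k is either a constant or a function symbol applied to arguments of depth ≤ k−1, so N_k = 5 + N_{k-1}.
N_0 = 5
N_1 = 5 + 5 = 10
N_2 = 5 + 10 = 15
N_3 = 5 + 15 = 20
N_4 = 5 + 20 = 25
Terms of depth exactly 4: N_4 − N_3 = 25 − 20 = 5.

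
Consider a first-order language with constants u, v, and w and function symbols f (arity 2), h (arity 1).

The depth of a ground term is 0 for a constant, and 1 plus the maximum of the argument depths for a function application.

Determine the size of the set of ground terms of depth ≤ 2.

243

Count level by level. With function symbols f/2, h/1, the terms of depth ≤ k are the 3 constants together with each function applied to depth-≤(k−1) tuples, so N_k = 3 + N_{k-1}^2 + N_{k-1}.
N_0 = 3
N_1 = 3 + 3^2 + 3 = 15
N_2 = 3 + 15^2 + 15 = 243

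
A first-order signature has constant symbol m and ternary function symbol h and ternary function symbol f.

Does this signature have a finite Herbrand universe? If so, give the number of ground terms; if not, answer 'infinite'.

infinite

The signature has at least one function symbol (h, arity 3) and at least one constant (m).
Iterating h gives infinitely many distinct ground terms: m, h(m, m, m), h(h(m, m, m), h(m, m, m), h(m, m, m)), ...
So the Herbrand universe is infinite.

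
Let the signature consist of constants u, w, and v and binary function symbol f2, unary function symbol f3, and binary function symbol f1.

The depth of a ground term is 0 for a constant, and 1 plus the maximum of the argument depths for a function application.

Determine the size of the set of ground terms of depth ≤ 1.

Let N_k count ground terms of depth at most k. Each non-constant term of depth ≤ k is some function symbol applied to depth-≤(k−1) arguments, giving N_k = 3 + N_{k-1}^2 + N_{k-1} + N_{k-1}^2.
N_0 = 3
N_1 = 3 + 3^2 + 3 + 3^2 = 24

24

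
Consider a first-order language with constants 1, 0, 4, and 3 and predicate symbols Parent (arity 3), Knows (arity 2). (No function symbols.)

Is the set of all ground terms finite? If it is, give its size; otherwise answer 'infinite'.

There are no function symbols, so every ground term is one of the 4 constants.
The Herbrand universe is {1, 0, 4, 3}, which is finite with 4 elements.

4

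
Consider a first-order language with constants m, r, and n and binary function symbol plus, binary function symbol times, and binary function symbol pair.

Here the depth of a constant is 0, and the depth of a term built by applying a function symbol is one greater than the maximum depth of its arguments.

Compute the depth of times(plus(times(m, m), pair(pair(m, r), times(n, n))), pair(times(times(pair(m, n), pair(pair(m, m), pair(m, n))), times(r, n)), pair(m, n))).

depth(times(m, m)) = 1 + max(0, 0) = 1
depth(pair(m, r)) = 1 + max(0, 0) = 1
depth(times(n, n)) = 1 + max(0, 0) = 1
depth(pair(pair(m, r), times(n, n))) = 1 + max(1, 1) = 2
depth(plus(times(m, m), pair(pair(m, r), times(n, n)))) = 1 + max(1, 2) = 3
depth(pair(m, n)) = 1 + max(0, 0) = 1
depth(pair(m, m)) = 1 + max(0, 0) = 1
depth(pair(pair(m, m), pair(m, n))) = 1 + max(1, 1) = 2
depth(times(pair(m, n), pair(pair(m, m), pair(m, n)))) = 1 + max(1, 2) = 3
depth(times(r, n)) = 1 + max(0, 0) = 1
depth(times(times(pair(m, n), pair(pair(m, m), pair(m, n))), times(r, n))) = 1 + max(3, 1) = 4
depth(pair(times(times(pair(m, n), pair(pair(m, m), pair(m, n))), times(r, n)), pair(m, n))) = 1 + max(4, 1) = 5
depth(times(plus(times(m, m), pair(pair(m, r), times(n, n))), pair(times(times(pair(m, n), pair(pair(m, m), pair(m, n))), times(r, n)), pair(m, n)))) = 1 + max(3, 5) = 6

6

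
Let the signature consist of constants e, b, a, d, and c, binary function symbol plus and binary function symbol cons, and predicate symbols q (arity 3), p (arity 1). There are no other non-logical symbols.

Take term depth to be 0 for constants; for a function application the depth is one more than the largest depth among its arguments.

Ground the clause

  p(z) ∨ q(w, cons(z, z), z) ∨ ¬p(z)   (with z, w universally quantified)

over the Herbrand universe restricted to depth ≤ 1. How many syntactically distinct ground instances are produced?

Ground terms of depth ≤ 1:
  If N_k denotes the number of depth-≤k ground terms, the 5 constants give N_0 = 5, and each function symbol of arity r contributes N_{k-1}^r new terms at level k: N_k = 5 + N_{k-1}^2 + N_{k-1}^2.
  N_0 = 5
  N_1 = 5 + 5^2 + 5^2 = 55
So there are 55 ground terms available for substitution.
The body mentions every one of the 2 quantified variables; since ground terms form a free algebra, no two substitutions collapse to the same formula.
Number of ground instances = 55^2 = 3025.

3025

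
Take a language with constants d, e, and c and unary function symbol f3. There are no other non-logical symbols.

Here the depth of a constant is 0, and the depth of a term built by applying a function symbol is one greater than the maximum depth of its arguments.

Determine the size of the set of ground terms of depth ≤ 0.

3

Let N_k = |{terms of depth ≤ k}|. Then N_0 = 3 and N_k = 3 + N_{k-1} for k ≥ 1 (one summand per function symbol, arity giving the exponent).
N_0 = 3
Explicitly: d, e, c.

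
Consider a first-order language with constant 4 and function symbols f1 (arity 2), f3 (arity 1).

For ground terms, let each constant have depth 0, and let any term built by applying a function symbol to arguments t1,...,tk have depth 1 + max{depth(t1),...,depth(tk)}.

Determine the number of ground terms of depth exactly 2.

10

If N_k denotes the number of depth-≤k ground terms, the 1 constant gives N_0 = 1, and each function symbol of arity r contributes N_{k-1}^r new terms at level k: N_k = 1 + N_{k-1}^2 + N_{k-1}.
N_0 = 1
N_1 = 1 + 1^2 + 1 = 3
N_2 = 1 + 3^2 + 3 = 13
Terms of depth exactly 2: N_2 − N_1 = 13 − 3 = 10.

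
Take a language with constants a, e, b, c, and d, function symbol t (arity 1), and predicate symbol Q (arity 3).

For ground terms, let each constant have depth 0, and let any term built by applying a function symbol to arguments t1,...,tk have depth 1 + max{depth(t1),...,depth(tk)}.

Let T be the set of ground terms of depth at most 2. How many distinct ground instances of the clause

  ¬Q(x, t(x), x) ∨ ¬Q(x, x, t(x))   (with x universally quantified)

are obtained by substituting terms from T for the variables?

Ground terms of depth ≤ 2:
  Let N_k = |{terms of depth ≤ k}|. Then N_0 = 5 and N_k = 5 + N_{k-1} for k ≥ 1 (one summand per function symbol, arity giving the exponent).
  N_0 = 5
  N_1 = 5 + 5 = 10
  N_2 = 5 + 10 = 15
So there are 15 ground terms available for substitution.
The variable x ranges independently over the available ground terms, and distinct assignments produce distinct instances.
Number of ground instances = 15.

15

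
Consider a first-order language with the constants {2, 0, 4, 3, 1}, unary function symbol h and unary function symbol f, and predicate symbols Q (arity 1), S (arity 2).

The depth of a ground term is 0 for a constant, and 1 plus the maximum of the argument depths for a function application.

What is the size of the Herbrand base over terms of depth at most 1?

First count ground terms of depth ≤ 1.
Write N_k for the number of ground terms of depth ≤ k. A term of depth ≤ k is either a constant or a function symbol applied to arguments of depth ≤ k−1, so N_k = 5 + N_{k-1} + N_{k-1}.
N_0 = 5
N_1 = 5 + 5 + 5 = 15
So |H| = 15.
A ground atom is a predicate applied to a tuple of terms from H, so the count is the sum over predicates of |H|^arity:
  Q: 15;  S: 15^2 = 225
Total ground atoms: 15 + 225 = 240.

240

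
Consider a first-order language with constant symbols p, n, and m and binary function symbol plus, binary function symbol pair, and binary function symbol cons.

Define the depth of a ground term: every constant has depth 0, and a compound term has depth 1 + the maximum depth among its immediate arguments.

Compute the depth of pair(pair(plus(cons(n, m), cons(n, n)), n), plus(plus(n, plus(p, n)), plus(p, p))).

4

depth(cons(n, m)) = 1 + max(0, 0) = 1
depth(cons(n, n)) = 1 + max(0, 0) = 1
depth(plus(cons(n, m), cons(n, n))) = 1 + max(1, 1) = 2
depth(pair(plus(cons(n, m), cons(n, n)), n)) = 1 + max(2, 0) = 3
depth(plus(p, n)) = 1 + max(0, 0) = 1
depth(plus(n, plus(p, n))) = 1 + max(0, 1) = 2
depth(plus(p, p)) = 1 + max(0, 0) = 1
depth(plus(plus(n, plus(p, n)), plus(p, p))) = 1 + max(2, 1) = 3
depth(pair(pair(plus(cons(n, m), cons(n, n)), n), plus(plus(n, plus(p, n)), plus(p, p)))) = 1 + max(3, 3) = 4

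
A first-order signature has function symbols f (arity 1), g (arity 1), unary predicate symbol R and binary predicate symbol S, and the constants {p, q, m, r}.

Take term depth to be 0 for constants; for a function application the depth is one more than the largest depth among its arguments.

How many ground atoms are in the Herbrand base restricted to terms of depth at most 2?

812

First count ground terms of depth ≤ 2.
Let N_k = |{terms of depth ≤ k}|. Then N_0 = 4 and N_k = 4 + N_{k-1} + N_{k-1} for k ≥ 1 (one summand per function symbol, arity giving the exponent).
N_0 = 4
N_1 = 4 + 4 + 4 = 12
N_2 = 4 + 12 + 12 = 28
So |H| = 28.
Each predicate of arity r yields |H|^r ground atoms (one per choice of an r-tuple from H):
  R: 28;  S: 28^2 = 784
Total ground atoms: 28 + 784 = 812.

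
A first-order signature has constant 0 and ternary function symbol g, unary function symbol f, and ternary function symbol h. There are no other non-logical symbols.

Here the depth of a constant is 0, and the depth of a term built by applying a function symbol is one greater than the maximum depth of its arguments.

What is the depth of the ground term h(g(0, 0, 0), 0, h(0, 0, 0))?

2

depth(g(0, 0, 0)) = 1 + max(0, 0, 0) = 1
depth(h(0, 0, 0)) = 1 + max(0, 0, 0) = 1
depth(h(g(0, 0, 0), 0, h(0, 0, 0))) = 1 + max(1, 0, 1) = 2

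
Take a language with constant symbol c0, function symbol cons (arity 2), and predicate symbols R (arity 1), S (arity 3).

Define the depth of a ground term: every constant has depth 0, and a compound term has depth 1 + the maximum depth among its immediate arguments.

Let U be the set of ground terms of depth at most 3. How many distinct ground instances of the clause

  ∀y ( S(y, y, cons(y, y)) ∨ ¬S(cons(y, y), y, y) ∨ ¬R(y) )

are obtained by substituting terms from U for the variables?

26

Ground terms of depth ≤ 3:
  Count level by level. With function symbols cons/2, the terms of depth ≤ k are the 1 constant together with each function applied to depth-≤(k−1) tuples, so N_k = 1 + N_{k-1}^2.
  N_0 = 1
  N_1 = 1 + 1^2 = 2
  N_2 = 1 + 2^2 = 5
  N_3 = 1 + 5^2 = 26
So there are 26 ground terms available for substitution.
There is 1 variable to instantiate (y),  occurring in at least one literal, so different choices give different ground instances.
Number of ground instances = 26.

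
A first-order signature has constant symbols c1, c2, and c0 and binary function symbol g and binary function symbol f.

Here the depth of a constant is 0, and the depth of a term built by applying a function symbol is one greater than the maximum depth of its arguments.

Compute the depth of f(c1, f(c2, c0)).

2

depth(f(c2, c0)) = 1 + max(0, 0) = 1
depth(f(c1, f(c2, c0))) = 1 + max(0, 1) = 2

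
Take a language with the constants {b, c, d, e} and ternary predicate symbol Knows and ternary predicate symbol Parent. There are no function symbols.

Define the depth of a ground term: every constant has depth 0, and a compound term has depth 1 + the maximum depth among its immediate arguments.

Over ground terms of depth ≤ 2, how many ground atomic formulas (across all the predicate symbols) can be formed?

128

First count ground terms of depth ≤ 2.
With no function symbols every ground term is a constant, so there are exactly 4 ground terms at every depth bound.
N_0 = 4
N_1 = 4
N_2 = 4
Explicitly: b, c, d, e.
So |H| = 4.
For each predicate symbol, the number of ground atoms is |H| raised to its arity; summing:
  Knows: 4^3 = 64;  Parent: 4^3 = 64
Total ground atoms: 64 + 64 = 128.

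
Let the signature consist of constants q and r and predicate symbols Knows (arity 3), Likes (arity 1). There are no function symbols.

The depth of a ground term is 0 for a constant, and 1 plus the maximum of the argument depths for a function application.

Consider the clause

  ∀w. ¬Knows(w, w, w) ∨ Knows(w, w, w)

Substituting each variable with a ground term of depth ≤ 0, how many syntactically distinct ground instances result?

Ground terms of depth ≤ 0:
  With no function symbols every ground term is a constant, so there are exactly 2 ground terms at every depth bound.
  N_0 = 2
  Explicitly: q, r.
So there are 2 ground terms available for substitution.
There is 1 variable to instantiate (w),  occurring in at least one literal, so different choices give different ground instances.
Number of ground instances = 2.

2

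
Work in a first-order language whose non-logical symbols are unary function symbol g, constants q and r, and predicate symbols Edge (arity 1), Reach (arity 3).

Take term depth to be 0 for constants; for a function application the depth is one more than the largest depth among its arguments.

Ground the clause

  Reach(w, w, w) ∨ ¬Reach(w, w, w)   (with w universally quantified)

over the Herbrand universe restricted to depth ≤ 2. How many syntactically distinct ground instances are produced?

6

Ground terms of depth ≤ 2:
  Write N_k for the number of ground terms of depth ≤ k. A term of depth ≤ k is either a constant or a function symbol applied to arguments of depth ≤ k−1, so N_k = 2 + N_{k-1}.
  N_0 = 2
  N_1 = 2 + 2 = 4
  N_2 = 2 + 4 = 6
  Explicitly: q, r, g(q), g(r), g(g(q)), g(g(r)).
So there are 6 ground terms available for substitution.
The body mentions the single quantified variable w; since ground terms form a free algebra, no two substitutions collapse to the same formula.
Number of ground instances = 6.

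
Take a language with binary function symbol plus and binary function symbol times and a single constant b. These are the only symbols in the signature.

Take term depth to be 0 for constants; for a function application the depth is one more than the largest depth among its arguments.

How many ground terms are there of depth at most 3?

723

Count level by level. With function symbols plus/2, times/2, the terms of depth ≤ k are the 1 constant together with each function applied to depth-≤(k−1) tuples, so N_k = 1 + N_{k-1}^2 + N_{k-1}^2.
N_0 = 1
N_1 = 1 + 1^2 + 1^2 = 3
N_2 = 1 + 3^2 + 3^2 = 19
N_3 = 1 + 19^2 + 19^2 = 723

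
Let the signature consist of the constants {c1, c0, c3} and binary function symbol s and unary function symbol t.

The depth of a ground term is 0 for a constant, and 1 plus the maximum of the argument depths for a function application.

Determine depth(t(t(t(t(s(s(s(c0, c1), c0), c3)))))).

depth(s(c0, c1)) = 1 + max(0, 0) = 1
depth(s(s(c0, c1), c0)) = 1 + max(1, 0) = 2
depth(s(s(s(c0, c1), c0), c3)) = 1 + max(2, 0) = 3
depth(t(s(s(s(c0, c1), c0), c3))) = 1 + depth(s(s(s(c0, c1), c0), c3)) = 1 + 3 = 4
depth(t(t(s(s(s(c0, c1), c0), c3)))) = 1 + depth(t(s(s(s(c0, c1), c0), c3))) = 1 + 4 = 5
depth(t(t(t(s(s(s(c0, c1), c0), c3))))) = 1 + depth(t(t(s(s(s(c0, c1), c0), c3)))) = 1 + 5 = 6
depth(t(t(t(t(s(s(s(c0, c1), c0), c3)))))) = 1 + depth(t(t(t(s(s(s(c0, c1), c0), c3))))) = 1 + 6 = 7

7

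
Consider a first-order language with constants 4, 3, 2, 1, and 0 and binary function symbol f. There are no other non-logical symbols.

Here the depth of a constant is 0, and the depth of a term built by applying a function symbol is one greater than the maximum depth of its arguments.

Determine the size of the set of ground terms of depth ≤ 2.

905

Count level by level. With function symbols f/2, the terms of depth ≤ k are the 5 constants together with each function applied to depth-≤(k−1) tuples, so N_k = 5 + N_{k-1}^2.
N_0 = 5
N_1 = 5 + 5^2 = 30
N_2 = 5 + 30^2 = 905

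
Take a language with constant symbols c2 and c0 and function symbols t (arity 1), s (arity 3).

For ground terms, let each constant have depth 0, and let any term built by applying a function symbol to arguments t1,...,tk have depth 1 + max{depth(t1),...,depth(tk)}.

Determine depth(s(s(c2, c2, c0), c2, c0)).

2

depth(s(c2, c2, c0)) = 1 + max(0, 0, 0) = 1
depth(s(s(c2, c2, c0), c2, c0)) = 1 + max(1, 0, 0) = 2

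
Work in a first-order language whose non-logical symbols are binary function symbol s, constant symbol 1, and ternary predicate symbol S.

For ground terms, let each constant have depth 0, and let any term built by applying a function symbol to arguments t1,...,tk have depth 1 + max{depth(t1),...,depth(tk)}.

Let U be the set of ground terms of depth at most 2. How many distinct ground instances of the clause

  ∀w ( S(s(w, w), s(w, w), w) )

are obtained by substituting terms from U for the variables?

Ground terms of depth ≤ 2:
  Write N_k for the number of ground terms of depth ≤ k. A term of depth ≤ k is either a constant or a function symbol applied to arguments of depth ≤ k−1, so N_k = 1 + N_{k-1}^2.
  N_0 = 1
  N_1 = 1 + 1^2 = 2
  N_2 = 1 + 2^2 = 5
  Explicitly: 1, s(1, 1), s(1, s(1, 1)), s(s(1, 1), 1), s(s(1, 1), s(1, 1)).
So there are 5 ground terms available for substitution.
The body mentions the single quantified variable w; since ground terms form a free algebra, no two substitutions collapse to the same formula.
Number of ground instances = 5.

5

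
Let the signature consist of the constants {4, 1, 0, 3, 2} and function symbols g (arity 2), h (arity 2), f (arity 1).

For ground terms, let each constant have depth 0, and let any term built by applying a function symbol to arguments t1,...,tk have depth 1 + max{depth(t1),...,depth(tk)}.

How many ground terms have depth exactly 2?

Let N_k count ground terms of depth at most k. Each non-constant term of depth ≤ k is some function symbol applied to depth-≤(k−1) arguments, giving N_k = 5 + N_{k-1}^2 + N_{k-1}^2 + N_{k-1}.
N_0 = 5
N_1 = 5 + 5^2 + 5^2 + 5 = 60
N_2 = 5 + 60^2 + 60^2 + 60 = 7265
Terms of depth exactly 2: N_2 − N_1 = 7265 − 60 = 7205.

7205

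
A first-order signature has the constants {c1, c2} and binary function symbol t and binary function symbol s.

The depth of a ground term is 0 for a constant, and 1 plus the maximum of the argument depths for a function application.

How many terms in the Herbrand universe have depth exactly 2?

Let N_k = |{terms of depth ≤ k}|. Then N_0 = 2 and N_k = 2 + N_{k-1}^2 + N_{k-1}^2 for k ≥ 1 (one summand per function symbol, arity giving the exponent).
N_0 = 2
N_1 = 2 + 2^2 + 2^2 = 10
N_2 = 2 + 10^2 + 10^2 = 202
Terms of depth exactly 2: N_2 − N_1 = 202 − 10 = 192.

192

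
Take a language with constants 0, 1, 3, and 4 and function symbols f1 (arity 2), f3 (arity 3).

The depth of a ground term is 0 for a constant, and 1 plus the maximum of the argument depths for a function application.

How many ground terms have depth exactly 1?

Write N_k for the number of ground terms of depth ≤ k. A term of depth ≤ k is either a constant or a function symbol applied to arguments of depth ≤ k−1, so N_k = 4 + N_{k-1}^2 + N_{k-1}^3.
N_0 = 4
N_1 = 4 + 4^2 + 4^3 = 84
Terms of depth exactly 1: N_1 − N_0 = 84 − 4 = 80.

80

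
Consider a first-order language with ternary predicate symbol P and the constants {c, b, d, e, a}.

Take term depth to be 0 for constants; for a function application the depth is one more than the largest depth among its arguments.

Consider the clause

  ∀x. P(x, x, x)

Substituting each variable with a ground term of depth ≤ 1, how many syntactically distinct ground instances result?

Ground terms of depth ≤ 1:
  With no function symbols every ground term is a constant, so there are exactly 5 ground terms at every depth bound.
  N_0 = 5
  N_1 = 5
  Explicitly: c, b, d, e, a.
So there are 5 ground terms available for substitution.
The body mentions the single quantified variable x; since ground terms form a free algebra, no two substitutions collapse to the same formula.
Number of ground instances = 5.

5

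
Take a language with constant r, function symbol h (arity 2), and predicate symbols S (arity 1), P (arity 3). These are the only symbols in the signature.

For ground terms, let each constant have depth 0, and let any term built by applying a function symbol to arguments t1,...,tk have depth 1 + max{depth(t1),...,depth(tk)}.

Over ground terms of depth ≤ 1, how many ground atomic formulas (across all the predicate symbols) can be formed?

First count ground terms of depth ≤ 1.
If N_k denotes the number of depth-≤k ground terms, the 1 constant gives N_0 = 1, and each function symbol of arity r contributes N_{k-1}^r new terms at level k: N_k = 1 + N_{k-1}^2.
N_0 = 1
N_1 = 1 + 1^2 = 2
So |H| = 2.
Each predicate of arity r yields |H|^r ground atoms (one per choice of an r-tuple from H):
  S: 2;  P: 2^3 = 8
Total ground atoms: 2 + 8 = 10.

10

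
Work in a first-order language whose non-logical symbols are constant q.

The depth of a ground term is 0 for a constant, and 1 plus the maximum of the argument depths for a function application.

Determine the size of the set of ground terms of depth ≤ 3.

1

With no function symbols every ground term is a constant, so there is exactly 1 ground term at every depth bound.
N_0 = 1
N_1 = 1
N_2 = 1
N_3 = 1
Explicitly: q.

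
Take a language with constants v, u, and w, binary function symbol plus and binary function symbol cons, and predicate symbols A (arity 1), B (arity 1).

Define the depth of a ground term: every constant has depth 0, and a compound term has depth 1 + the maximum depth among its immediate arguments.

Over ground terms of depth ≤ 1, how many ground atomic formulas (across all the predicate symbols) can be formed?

First count ground terms of depth ≤ 1.
If N_k denotes the number of depth-≤k ground terms, the 3 constants give N_0 = 3, and each function symbol of arity r contributes N_{k-1}^r new terms at level k: N_k = 3 + N_{k-1}^2 + N_{k-1}^2.
N_0 = 3
N_1 = 3 + 3^2 + 3^2 = 21
So |H| = 21.
Each predicate of arity r yields |H|^r ground atoms (one per choice of an r-tuple from H):
  A: 21;  B: 21
Total ground atoms: 21 + 21 = 42.

42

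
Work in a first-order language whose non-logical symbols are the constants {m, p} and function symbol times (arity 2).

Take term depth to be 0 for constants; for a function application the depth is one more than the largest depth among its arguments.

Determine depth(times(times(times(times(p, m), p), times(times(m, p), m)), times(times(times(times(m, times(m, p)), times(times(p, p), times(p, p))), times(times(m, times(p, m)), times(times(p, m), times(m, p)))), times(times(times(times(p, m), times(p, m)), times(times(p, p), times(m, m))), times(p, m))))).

6

depth(times(p, m)) = 1 + max(0, 0) = 1
depth(times(times(p, m), p)) = 1 + max(1, 0) = 2
depth(times(m, p)) = 1 + max(0, 0) = 1
depth(times(times(m, p), m)) = 1 + max(1, 0) = 2
depth(times(times(times(p, m), p), times(times(m, p), m))) = 1 + max(2, 2) = 3
depth(times(m, times(m, p))) = 1 + max(0, 1) = 2
depth(times(p, p)) = 1 + max(0, 0) = 1
depth(times(times(p, p), times(p, p))) = 1 + max(1, 1) = 2
depth(times(times(m, times(m, p)), times(times(p, p), times(p, p)))) = 1 + max(2, 2) = 3
depth(times(m, times(p, m))) = 1 + max(0, 1) = 2
depth(times(times(p, m), times(m, p))) = 1 + max(1, 1) = 2
depth(times(times(m, times(p, m)), times(times(p, m), times(m, p)))) = 1 + max(2, 2) = 3
depth(times(times(times(m, times(m, p)), times(times(p, p), times(p, p))), times(times(m, times(p, m)), times(times(p, m), times(m, p))))) = 1 + max(3, 3) = 4
depth(times(times(p, m), times(p, m))) = 1 + max(1, 1) = 2
depth(times(m, m)) = 1 + max(0, 0) = 1
depth(times(times(p, p), times(m, m))) = 1 + max(1, 1) = 2
depth(times(times(times(p, m), times(p, m)), times(times(p, p), times(m, m)))) = 1 + max(2, 2) = 3
depth(times(times(times(times(p, m), times(p, m)), times(times(p, p), times(m, m))), times(p, m))) = 1 + max(3, 1) = 4
depth(times(times(times(times(m, times(m, p)), times(times(p, p), times(p, p))), times(times(m, times(p, m)), times(times(p, m), times(m, p)))), times(times(times(times(p, m), times(p, m)), times(times(p, p), times(m, m))), times(p, m)))) = 1 + max(4, 4) = 5
depth(times(times(times(times(p, m), p), times(times(m, p), m)), times(times(times(times(m, times(m, p)), times(times(p, p), times(p, p))), times(times(m, times(p, m)), times(times(p, m), times(m, p)))), times(times(times(times(p, m), times(p, m)), times(times(p, p), times(m, m))), times(p, m))))) = 1 + max(3, 5) = 6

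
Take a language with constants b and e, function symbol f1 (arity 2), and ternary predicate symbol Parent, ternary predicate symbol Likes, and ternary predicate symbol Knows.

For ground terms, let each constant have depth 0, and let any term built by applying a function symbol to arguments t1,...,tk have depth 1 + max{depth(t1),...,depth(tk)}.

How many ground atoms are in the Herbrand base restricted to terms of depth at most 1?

648

First count ground terms of depth ≤ 1.
Count level by level. With function symbols f1/2, the terms of depth ≤ k are the 2 constants together with each function applied to depth-≤(k−1) tuples, so N_k = 2 + N_{k-1}^2.
N_0 = 2
N_1 = 2 + 2^2 = 6
So |H| = 6.
A ground atom is a predicate applied to a tuple of terms from H, so the count is the sum over predicates of |H|^arity:
  Parent: 6^3 = 216;  Likes: 6^3 = 216;  Knows: 6^3 = 216
Total ground atoms: 216 + 216 + 216 = 648.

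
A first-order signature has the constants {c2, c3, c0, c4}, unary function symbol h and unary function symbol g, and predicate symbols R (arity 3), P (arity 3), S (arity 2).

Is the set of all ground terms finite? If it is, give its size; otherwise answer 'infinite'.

The signature has at least one function symbol (h, arity 1) and at least one constant (c2).
Iterating h gives infinitely many distinct ground terms: c2, h(c2), h(h(c2)), ...
So the Herbrand universe is infinite.

infinite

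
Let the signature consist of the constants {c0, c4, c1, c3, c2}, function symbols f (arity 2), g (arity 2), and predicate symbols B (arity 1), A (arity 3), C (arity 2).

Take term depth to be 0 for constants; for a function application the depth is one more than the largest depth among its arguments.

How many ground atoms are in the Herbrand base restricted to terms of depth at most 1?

169455

First count ground terms of depth ≤ 1.
Write N_k for the number of ground terms of depth ≤ k. A term of depth ≤ k is either a constant or a function symbol applied to arguments of depth ≤ k−1, so N_k = 5 + N_{k-1}^2 + N_{k-1}^2.
N_0 = 5
N_1 = 5 + 5^2 + 5^2 = 55
So |H| = 55.
Ground atoms are formed by filling each argument slot of a predicate with a term from H, so an r-ary predicate gives |H|^r atoms:
  B: 55;  A: 55^3 = 166375;  C: 55^2 = 3025
Total ground atoms: 55 + 166375 + 3025 = 169455.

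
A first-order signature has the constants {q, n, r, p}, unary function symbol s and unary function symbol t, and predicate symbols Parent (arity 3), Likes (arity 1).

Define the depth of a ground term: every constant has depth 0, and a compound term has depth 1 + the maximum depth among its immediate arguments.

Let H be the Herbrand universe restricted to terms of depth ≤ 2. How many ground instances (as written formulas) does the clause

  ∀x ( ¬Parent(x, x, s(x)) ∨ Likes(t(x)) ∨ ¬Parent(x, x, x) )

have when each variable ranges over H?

28

Ground terms of depth ≤ 2:
  Let N_k = |{terms of depth ≤ k}|. Then N_0 = 4 and N_k = 4 + N_{k-1} + N_{k-1} for k ≥ 1 (one summand per function symbol, arity giving the exponent).
  N_0 = 4
  N_1 = 4 + 4 + 4 = 12
  N_2 = 4 + 12 + 12 = 28
So there are 28 ground terms available for substitution.
The clause has 1 distinct variable (x), which appears in the body. In the free term algebra distinct substitutions yield syntactically distinct ground instances.
Number of ground instances = 28.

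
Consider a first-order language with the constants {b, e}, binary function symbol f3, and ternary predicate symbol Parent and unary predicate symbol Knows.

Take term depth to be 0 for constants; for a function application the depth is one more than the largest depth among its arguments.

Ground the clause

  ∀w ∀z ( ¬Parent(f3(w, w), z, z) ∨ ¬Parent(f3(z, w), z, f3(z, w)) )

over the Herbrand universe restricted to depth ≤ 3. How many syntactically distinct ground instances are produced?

Ground terms of depth ≤ 3:
  If N_k denotes the number of depth-≤k ground terms, the 2 constants give N_0 = 2, and each function symbol of arity r contributes N_{k-1}^r new terms at level k: N_k = 2 + N_{k-1}^2.
  N_0 = 2
  N_1 = 2 + 2^2 = 6
  N_2 = 2 + 6^2 = 38
  N_3 = 2 + 38^2 = 1446
So there are 1446 ground terms available for substitution.
The body mentions every one of the 2 quantified variables; since ground terms form a free algebra, no two substitutions collapse to the same formula.
Number of ground instances = 1446^2 = 2090916.

2090916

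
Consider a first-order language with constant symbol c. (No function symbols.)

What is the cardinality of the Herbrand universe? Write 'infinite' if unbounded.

There are no function symbols, so the only ground term is the single constant.
The Herbrand universe is {c}, finite with 1 element.

1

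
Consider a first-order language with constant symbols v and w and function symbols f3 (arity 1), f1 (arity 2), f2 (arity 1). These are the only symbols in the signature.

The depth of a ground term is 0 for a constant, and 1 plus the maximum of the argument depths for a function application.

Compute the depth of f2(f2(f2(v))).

depth(f2(v)) = 1 + depth(v) = 1 + 0 = 1
depth(f2(f2(v))) = 1 + depth(f2(v)) = 1 + 1 = 2
depth(f2(f2(f2(v)))) = 1 + depth(f2(f2(v))) = 1 + 2 = 3

3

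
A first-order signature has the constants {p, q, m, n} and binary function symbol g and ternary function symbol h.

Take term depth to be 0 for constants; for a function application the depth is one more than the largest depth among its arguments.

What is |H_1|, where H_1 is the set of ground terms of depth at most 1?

84

Let N_k = |{terms of depth ≤ k}|. Then N_0 = 4 and N_k = 4 + N_{k-1}^2 + N_{k-1}^3 for k ≥ 1 (one summand per function symbol, arity giving the exponent).
N_0 = 4
N_1 = 4 + 4^2 + 4^3 = 84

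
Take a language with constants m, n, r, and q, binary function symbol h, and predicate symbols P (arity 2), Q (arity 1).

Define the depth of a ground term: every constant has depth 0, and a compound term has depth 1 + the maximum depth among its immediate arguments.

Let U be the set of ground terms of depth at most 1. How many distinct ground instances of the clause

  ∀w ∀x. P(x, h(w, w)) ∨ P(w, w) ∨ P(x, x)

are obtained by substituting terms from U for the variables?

Ground terms of depth ≤ 1:
  Let N_k count ground terms of depth at most k. Each non-constant term of depth ≤ k is some function symbol applied to depth-≤(k−1) arguments, giving N_k = 4 + N_{k-1}^2.
  N_0 = 4
  N_1 = 4 + 4^2 = 20
So there are 20 ground terms available for substitution.
Each of w, x ranges independently over the available ground terms, and distinct assignments produce distinct instances.
Number of ground instances = 20^2 = 400.

400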